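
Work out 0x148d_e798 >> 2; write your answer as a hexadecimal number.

0x52379e6

2 bits is not a whole number of base-16 digits; in binary: 10100100011011110011110011000 >> 2 = 101001000110111100111100110.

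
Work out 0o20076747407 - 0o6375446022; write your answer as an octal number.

0o11501301365

Subtract column by column in base 8:
  7-2 → 5
  0-2 → 6 (borrow)
  4-0-1 → 3
  7-6 → 1
  4-4 → 0
  7-4 → 3
  6-5 → 1
  7-7 → 0
  0-3 → 5 (borrow)
  0-6-1 → 1 (borrow)
  2-0-1 → 1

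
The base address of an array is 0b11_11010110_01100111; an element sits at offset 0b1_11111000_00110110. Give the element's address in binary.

0b1011100111010011101

Add column by column in base 2, right to left:
  1+0 = 1
  1+1 = 0 carry 1
  1+1+1 = 1 carry 1
  0+0+1 = 1
  0+1 = 1
  1+1 = 0 carry 1
  1+0+1 = 0 carry 1
  0+0+1 = 1
  0+0 = 0
  1+0 = 1
  1+0 = 1
  0+1 = 1
  1+1 = 0 carry 1
  0+1+1 = 0 carry 1
  1+1+1 = 1 carry 1
  1+1+1 = 1 carry 1
  1+1+1 = 1 carry 1
  1+0+1 = 0 carry 1
  final carry 1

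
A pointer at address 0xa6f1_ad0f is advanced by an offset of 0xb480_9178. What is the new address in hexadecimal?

0x15b723e87

Add column by column in base 16, right to left:
  f+8 = 7 carry 1
  0+7+1 = 8
  d+1 = e
  a+9 = 3 carry 1
  1+0+1 = 2
  f+8 = 7 carry 1
  6+4+1 = b
  a+b = 5 carry 1
  final carry 1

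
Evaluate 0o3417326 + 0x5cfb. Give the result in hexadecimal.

0xe7bd1

0o3417326 = 0xe1ed6 in hexadecimal.
Add column by column in base 16, right to left:
  6+b = 1 carry 1
  d+f+1 = d carry 1
  e+c+1 = b carry 1
  1+5+1 = 7
  e+0 = e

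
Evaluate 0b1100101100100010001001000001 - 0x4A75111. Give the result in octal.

0b1100101100100010001001000001 = 0o1454421101 in octal.
0x4A75111 = 0o451650421 in octal.
Subtract column by column in base 8:
  1-1 → 0
  0-2 → 6 (borrow)
  1-4-1 → 4 (borrow)
  1-0-1 → 0
  2-5 → 5 (borrow)
  4-6-1 → 5 (borrow)
  4-1-1 → 2
  5-5 → 0
  4-4 → 0
  1-0 → 1

0o1002550460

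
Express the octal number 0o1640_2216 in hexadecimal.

Each octal digit is 3 bits: 1=001 6=110 4=100 0=000 2=010 2=010 1=001 6=110.
Group the bits into nibbles: 0011 1010 0000 0100 1000 1110 → 3a048e.

0x3a048e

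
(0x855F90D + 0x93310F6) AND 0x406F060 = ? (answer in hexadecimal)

0x0

Add column by column in base 16, right to left:
  D+6 = 3 carry 1
  0+F+1 = 0 carry 1
  9+0+1 = A
  F+1 = 0 carry 1
  5+3+1 = 9
  5+3 = 8
  8+9 = 1 carry 1
  final carry 1
Sum = 0x11890A03; now AND with 0x406F060:
  1&0=0, 1&4=0, 8&0=0, 9&6=0, 0&F=0, A&0=0, 0&6=0, 3&0=0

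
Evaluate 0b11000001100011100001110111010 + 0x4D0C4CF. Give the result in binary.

0x4D0C4CF = 0b100110100001100010011001111 in binary.
Add column by column in base 2, right to left:
  0+1 = 1
  1+1 = 0 carry 1
  0+1+1 = 0 carry 1
  1+1+1 = 1 carry 1
  1+0+1 = 0 carry 1
  1+0+1 = 0 carry 1
  0+1+1 = 0 carry 1
  1+1+1 = 1 carry 1
  1+0+1 = 0 carry 1
  1+0+1 = 0 carry 1
  0+1+1 = 0 carry 1
  0+0+1 = 1
  0+0 = 0
  0+0 = 0
  1+1 = 0 carry 1
  1+1+1 = 1 carry 1
  1+0+1 = 0 carry 1
  0+0+1 = 1
  0+0 = 0
  0+0 = 0
  1+1 = 0 carry 1
  1+0+1 = 0 carry 1
  0+1+1 = 0 carry 1
  0+1+1 = 0 carry 1
  0+0+1 = 1
  0+0 = 0
  0+1 = 1
  1+0 = 1
  1+0 = 1

0b11101000000101000100010001001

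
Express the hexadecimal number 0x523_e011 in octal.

Expand each hex digit to 4 bits: 5=0101 2=0010 3=0011 e=1110 0=0000 1=0001 1=0001.
Group the bits in threes: 101 001 000 111 110 000 000 010 001 → 510760021.

0o510760021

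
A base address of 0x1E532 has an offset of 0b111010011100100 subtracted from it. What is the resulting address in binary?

0b10111000001001110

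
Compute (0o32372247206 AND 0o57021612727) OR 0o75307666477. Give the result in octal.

0o32372247206 AND 0o57021612727 = 0o12020202206.
Then OR with 0o75307666477.

0o77327666677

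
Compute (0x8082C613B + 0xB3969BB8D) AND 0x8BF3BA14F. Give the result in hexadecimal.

Add column by column in base 16, right to left:
  B+D = 8 carry 1
  3+8+1 = C
  1+B = C
  6+B = 1 carry 1
  C+9+1 = 6 carry 1
  2+6+1 = 9
  8+9 = 1 carry 1
  0+3+1 = 4
  8+B = 3 carry 1
  final carry 1
Sum = 0x1341961CC8; now AND with 0x8BF3BA14F:
  1&0=0, 3&8=0, 4&B=0, 1&F=1, 9&3=1, 6&B=2, 1&A=0, C&1=0, C&4=4, 8&F=8

0x1120048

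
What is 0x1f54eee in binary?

Expand each hex digit to 4 bits: 1=0001 f=1111 5=0101 4=0100 e=1110 e=1110 e=1110.

0b1111101010100111011101110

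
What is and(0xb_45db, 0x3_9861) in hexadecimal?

0x30041

AND each hex digit independently (no carries):
  b&3=3, 4&9=0, 5&8=0, d&6=4, b&1=1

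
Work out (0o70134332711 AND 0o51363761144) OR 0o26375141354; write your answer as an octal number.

0o76375361354

0o70134332711 AND 0o51363761144 = 0o50120320100.
Then OR with 0o26375141354.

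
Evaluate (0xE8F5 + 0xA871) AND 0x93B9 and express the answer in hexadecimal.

0x9120

Add column by column in base 16, right to left:
  5+1 = 6
  F+7 = 6 carry 1
  8+8+1 = 1 carry 1
  E+A+1 = 9 carry 1
  final carry 1
Sum = 0x19166; now AND with 0x93B9:
  1&0=0, 9&9=9, 1&3=1, 6&B=2, 6&9=0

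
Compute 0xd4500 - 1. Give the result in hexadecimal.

0xd44ff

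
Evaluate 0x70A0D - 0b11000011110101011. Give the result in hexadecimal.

0b11000011110101011 = 0x187AB in hexadecimal.
Subtract column by column in base 16:
  D-B → 2
  0-A → 6 (borrow)
  A-7-1 → 2
  0-8 → 8 (borrow)
  7-1-1 → 5

0x58262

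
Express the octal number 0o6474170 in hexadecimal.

0x1A7878

Each octal digit is 3 bits: 6=110 4=100 7=111 4=100 1=001 7=111 0=000.
Group the bits into nibbles: 0001 1010 0111 1000 0111 1000 → 1A7878.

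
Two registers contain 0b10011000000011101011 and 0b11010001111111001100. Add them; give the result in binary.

Add column by column in base 2, right to left:
  1+0 = 1
  1+0 = 1
  0+1 = 1
  1+1 = 0 carry 1
  0+0+1 = 1
  1+0 = 1
  1+1 = 0 carry 1
  1+1+1 = 1 carry 1
  0+1+1 = 0 carry 1
  0+1+1 = 0 carry 1
  0+1+1 = 0 carry 1
  0+1+1 = 0 carry 1
  0+1+1 = 0 carry 1
  0+0+1 = 1
  0+0 = 0
  1+0 = 1
  1+1 = 0 carry 1
  0+0+1 = 1
  0+1 = 1
  1+1 = 0 carry 1
  final carry 1

0b101101010000010110111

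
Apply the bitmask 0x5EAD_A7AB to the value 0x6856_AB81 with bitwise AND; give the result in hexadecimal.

0x4804A381

AND each hex digit independently (no carries):
  6&5=4, 8&E=8, 5&A=0, 6&D=4, A&A=A, B&7=3, 8&A=8, 1&B=1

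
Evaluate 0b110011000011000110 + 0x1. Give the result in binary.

0x1 = 0b1 in binary.
Add column by column in base 2, right to left:
  0+1 = 1
  1+0 = 1
  1+0 = 1
  0+0 = 0
  0+0 = 0
  0+0 = 0
  1+0 = 1
  1+0 = 1
  0+0 = 0
  0+0 = 0
  0+0 = 0
  0+0 = 0
  1+0 = 1
  1+0 = 1
  0+0 = 0
  0+0 = 0
  1+0 = 1
  1+0 = 1

0b110011000011000111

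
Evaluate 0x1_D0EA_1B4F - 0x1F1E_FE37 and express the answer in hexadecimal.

Subtract column by column in base 16:
  F-7 → 8
  4-3 → 1
  B-E → D (borrow)
  1-F-1 → 1 (borrow)
  A-E-1 → B (borrow)
  E-1-1 → C
  0-F → 1 (borrow)
  D-1-1 → B
  1-0 → 1

0x1B1CB1D18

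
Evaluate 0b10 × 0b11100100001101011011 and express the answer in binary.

Multiply each base-2 digit by 2, carrying:
  1×2 = 2 → write 0 carry 1
  1×2+1 = 3 → write 1 carry 1
  0×2+1 = 1 → write 1
  1×2 = 2 → write 0 carry 1
  1×2+1 = 3 → write 1 carry 1
  0×2+1 = 1 → write 1
  1×2 = 2 → write 0 carry 1
  0×2+1 = 1 → write 1
  1×2 = 2 → write 0 carry 1
  1×2+1 = 3 → write 1 carry 1
  0×2+1 = 1 → write 1
  0×2 = 0 → write 0
  0×2 = 0 → write 0
  0×2 = 0 → write 0
  1×2 = 2 → write 0 carry 1
  0×2+1 = 1 → write 1
  0×2 = 0 → write 0
  1×2 = 2 → write 0 carry 1
  1×2+1 = 3 → write 1 carry 1
  1×2+1 = 3 → write 1 carry 1
  remaining carry: 1

0b111001000011010110110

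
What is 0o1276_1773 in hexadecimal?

0x2BE3FB

Each octal digit is 3 bits: 1=001 2=010 7=111 6=110 1=001 7=111 7=111 3=011.
Group the bits into nibbles: 0010 1011 1110 0011 1111 1011 → 2BE3FB.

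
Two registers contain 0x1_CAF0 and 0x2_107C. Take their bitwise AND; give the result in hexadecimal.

AND each hex digit independently (no carries):
  1&2=0, C&1=0, A&0=0, F&7=7, 0&C=0

0x00070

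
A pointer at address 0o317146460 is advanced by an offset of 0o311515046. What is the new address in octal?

0o630663526

Add column by column in base 8, right to left:
  0+6 = 6
  6+4 = 2 carry 1
  4+0+1 = 5
  6+5 = 3 carry 1
  4+1+1 = 6
  1+5 = 6
  7+1 = 0 carry 1
  1+1+1 = 3
  3+3 = 6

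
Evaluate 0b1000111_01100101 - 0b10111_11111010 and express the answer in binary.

0b10111101101011

Subtract column by column in base 2:
  1-0 → 1
  0-1 → 1 (borrow)
  1-0-1 → 0
  0-1 → 1 (borrow)
  0-1-1 → 0 (borrow)
  1-1-1 → 1 (borrow)
  1-1-1 → 1 (borrow)
  0-1-1 → 0 (borrow)
  1-1-1 → 1 (borrow)
  1-1-1 → 1 (borrow)
  1-1-1 → 1 (borrow)
  0-0-1 → 1 (borrow)
  0-1-1 → 0 (borrow)
  0-0-1 → 1 (borrow)
  1-0-1 → 0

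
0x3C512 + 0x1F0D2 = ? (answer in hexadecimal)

0x5B5E4

Add column by column in base 16, right to left:
  2+2 = 4
  1+D = E
  5+0 = 5
  C+F = B carry 1
  3+1+1 = 5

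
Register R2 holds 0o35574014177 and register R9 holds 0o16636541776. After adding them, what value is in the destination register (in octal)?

Add column by column in base 8, right to left:
  7+6 = 5 carry 1
  7+7+1 = 7 carry 1
  1+7+1 = 1 carry 1
  4+1+1 = 6
  1+4 = 5
  0+5 = 5
  4+6 = 2 carry 1
  7+3+1 = 3 carry 1
  5+6+1 = 4 carry 1
  5+6+1 = 4 carry 1
  3+1+1 = 5

0o54432556175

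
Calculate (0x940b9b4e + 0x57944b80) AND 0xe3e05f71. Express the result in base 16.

Add column by column in base 16, right to left:
  e+0 = e
  4+8 = c
  b+b = 6 carry 1
  9+4+1 = e
  b+4 = f
  0+9 = 9
  4+7 = b
  9+5 = e
Sum = 0xeb9fe6ce; now AND with 0xe3e05f71:
  e&e=e, b&3=3, 9&e=8, f&0=0, e&5=4, 6&f=6, c&7=4, e&1=0

0xe3804640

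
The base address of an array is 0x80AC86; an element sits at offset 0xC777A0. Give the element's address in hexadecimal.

0x1482426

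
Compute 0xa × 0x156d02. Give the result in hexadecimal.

0xd64214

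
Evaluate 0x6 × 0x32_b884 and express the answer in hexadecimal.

Multiply each base-16 digit by 6, carrying:
  4×6 = 24 → write 8 carry 1
  8×6+1 = 49 → write 1 carry 3
  8×6+3 = 51 → write 3 carry 3
  b×6+3 = 69 → write 5 carry 4
  2×6+4 = 16 → write 0 carry 1
  3×6+1 = 19 → write 3 carry 1
  remaining carry: 1

0x1305318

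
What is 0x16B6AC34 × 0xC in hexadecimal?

Multiply each base-16 digit by 12, carrying:
  4×12 = 48 → write 0 carry 3
  3×12+3 = 39 → write 7 carry 2
  C×12+2 = 146 → write 2 carry 9
  A×12+9 = 129 → write 1 carry 8
  6×12+8 = 80 → write 0 carry 5
  B×12+5 = 137 → write 9 carry 8
  6×12+8 = 80 → write 0 carry 5
  1×12+5 = 17 → write 1 carry 1
  remaining carry: 1

0x110901270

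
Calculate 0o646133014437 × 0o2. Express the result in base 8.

Multiply each base-8 digit by 2, carrying:
  7×2 = 14 → write 6 carry 1
  3×2+1 = 7 → write 7
  4×2 = 8 → write 0 carry 1
  4×2+1 = 9 → write 1 carry 1
  1×2+1 = 3 → write 3
  0×2 = 0 → write 0
  3×2 = 6 → write 6
  3×2 = 6 → write 6
  1×2 = 2 → write 2
  6×2 = 12 → write 4 carry 1
  4×2+1 = 9 → write 1 carry 1
  6×2+1 = 13 → write 5 carry 1
  remaining carry: 1

0o1514266031076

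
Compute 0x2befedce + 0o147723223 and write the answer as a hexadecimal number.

0x2d8f9461

0o147723223 = 0x19fa693 in hexadecimal.
Add column by column in base 16, right to left:
  e+3 = 1 carry 1
  c+9+1 = 6 carry 1
  d+6+1 = 4 carry 1
  e+a+1 = 9 carry 1
  f+f+1 = f carry 1
  e+9+1 = 8 carry 1
  b+1+1 = d
  2+0 = 2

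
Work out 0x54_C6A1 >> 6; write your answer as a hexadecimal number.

0x1531A

6 bits is not a whole number of base-16 digits; in binary: 10101001100011010100001 >> 6 = 10101001100011010.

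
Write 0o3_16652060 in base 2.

0b11001110110101010000110000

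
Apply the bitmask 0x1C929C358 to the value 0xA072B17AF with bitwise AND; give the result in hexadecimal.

AND each hex digit independently (no carries):
  A&1=0, 0&C=0, 7&9=1, 2&2=2, B&9=9, 1&C=0, 7&3=3, A&5=0, F&8=8

0x001290308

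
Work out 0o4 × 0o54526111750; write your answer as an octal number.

0o262530447640

Multiply each base-8 digit by 4, carrying:
  0×4 = 0 → write 0
  5×4 = 20 → write 4 carry 2
  7×4+2 = 30 → write 6 carry 3
  1×4+3 = 7 → write 7
  1×4 = 4 → write 4
  1×4 = 4 → write 4
  6×4 = 24 → write 0 carry 3
  2×4+3 = 11 → write 3 carry 1
  5×4+1 = 21 → write 5 carry 2
  4×4+2 = 18 → write 2 carry 2
  5×4+2 = 22 → write 6 carry 2
  remaining carry: 2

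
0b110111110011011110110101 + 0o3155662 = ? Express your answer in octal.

0b110111110011011110110101 = 0o67633665 in octal.
Add column by column in base 8, right to left:
  5+2 = 7
  6+6 = 4 carry 1
  6+6+1 = 5 carry 1
  3+5+1 = 1 carry 1
  3+5+1 = 1 carry 1
  6+1+1 = 0 carry 1
  7+3+1 = 3 carry 1
  6+0+1 = 7

0o73011547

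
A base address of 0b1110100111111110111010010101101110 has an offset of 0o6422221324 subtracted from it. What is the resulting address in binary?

0o6422221324 = 0b110100010010010010001011010100 in binary.
Subtract column by column in base 2:
  0-0 → 0
  1-0 → 1
  1-1 → 0
  1-0 → 1
  0-1 → 1 (borrow)
  1-0-1 → 0
  1-1 → 0
  0-1 → 1 (borrow)
  1-0-1 → 0
  0-1 → 1 (borrow)
  1-0-1 → 0
  0-0 → 0
  0-0 → 0
  1-1 → 0
  0-0 → 0
  1-0 → 1
  1-1 → 0
  1-0 → 1
  0-0 → 0
  1-1 → 0
  1-0 → 1
  1-0 → 1
  1-1 → 0
  1-0 → 1
  1-0 → 1
  1-0 → 1
  1-1 → 0
  0-0 → 0
  0-1 → 1 (borrow)
  1-1-1 → 1 (borrow)
  0-0-1 → 1 (borrow)
  1-0-1 → 0
  1-0 → 1
  1-0 → 1

0b1101110011101100101000001010011010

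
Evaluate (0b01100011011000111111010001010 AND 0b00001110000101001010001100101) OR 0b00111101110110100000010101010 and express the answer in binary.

0b01100011011000111111010001010 AND 0b00001110000101001010001100101 = 0b00000010000000001010000000000.
Then OR with 0b00111101110110100000010101010.

0b111111110110101010010101010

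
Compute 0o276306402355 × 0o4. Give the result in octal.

Multiply each base-8 digit by 4, carrying:
  5×4 = 20 → write 4 carry 2
  5×4+2 = 22 → write 6 carry 2
  3×4+2 = 14 → write 6 carry 1
  2×4+1 = 9 → write 1 carry 1
  0×4+1 = 1 → write 1
  4×4 = 16 → write 0 carry 2
  6×4+2 = 26 → write 2 carry 3
  0×4+3 = 3 → write 3
  3×4 = 12 → write 4 carry 1
  6×4+1 = 25 → write 1 carry 3
  7×4+3 = 31 → write 7 carry 3
  2×4+3 = 11 → write 3 carry 1
  remaining carry: 1

0o1371432011664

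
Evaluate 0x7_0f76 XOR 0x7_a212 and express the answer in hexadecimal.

0x0ad64

XOR each hex digit independently (no carries):
  7^7=0, 0^a=a, f^2=d, 7^1=6, 6^2=4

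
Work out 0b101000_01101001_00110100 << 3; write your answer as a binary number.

0b1010000110100100110100000

Left shift by 3: append 3 zero bits.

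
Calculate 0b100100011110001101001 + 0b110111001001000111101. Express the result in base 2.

0b1011011100111010100110

Add column by column in base 2, right to left:
  1+1 = 0 carry 1
  0+0+1 = 1
  0+1 = 1
  1+1 = 0 carry 1
  0+1+1 = 0 carry 1
  1+1+1 = 1 carry 1
  1+0+1 = 0 carry 1
  0+0+1 = 1
  0+0 = 0
  0+1 = 1
  1+0 = 1
  1+0 = 1
  1+1 = 0 carry 1
  1+0+1 = 0 carry 1
  0+0+1 = 1
  0+1 = 1
  0+1 = 1
  1+1 = 0 carry 1
  0+0+1 = 1
  0+1 = 1
  1+1 = 0 carry 1
  final carry 1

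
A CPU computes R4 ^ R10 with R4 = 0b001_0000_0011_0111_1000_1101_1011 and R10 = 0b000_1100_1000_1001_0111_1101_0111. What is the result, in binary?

0b001110010111110111100001100

XOR bit by bit (1 where the bits differ):
  001000000110111100011011011
^ 000110010001001011111010111
= 001110010111110111100001100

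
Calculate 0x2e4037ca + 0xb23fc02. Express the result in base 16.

0x396433cc

Add column by column in base 16, right to left:
  a+2 = c
  c+0 = c
  7+c = 3 carry 1
  3+f+1 = 3 carry 1
  0+3+1 = 4
  4+2 = 6
  e+b = 9 carry 1
  2+0+1 = 3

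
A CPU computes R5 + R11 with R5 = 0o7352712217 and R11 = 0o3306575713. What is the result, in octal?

Add column by column in base 8, right to left:
  7+3 = 2 carry 1
  1+1+1 = 3
  2+7 = 1 carry 1
  2+5+1 = 0 carry 1
  1+7+1 = 1 carry 1
  7+5+1 = 5 carry 1
  2+6+1 = 1 carry 1
  5+0+1 = 6
  3+3 = 6
  7+3 = 2 carry 1
  final carry 1

0o12661510132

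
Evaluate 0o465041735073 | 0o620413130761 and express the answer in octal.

OR each oct digit independently (no carries):
  4|6=6, 6|2=6, 5|0=5, 0|4=4, 4|1=5, 1|3=3, 7|1=7, 3|3=3, 5|0=5, 0|7=7, 7|6=7, 3|1=3

0o665453735773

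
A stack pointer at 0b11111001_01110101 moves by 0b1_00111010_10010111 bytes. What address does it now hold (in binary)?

0b100011010000001100

Add column by column in base 2, right to left:
  1+1 = 0 carry 1
  0+1+1 = 0 carry 1
  1+1+1 = 1 carry 1
  0+0+1 = 1
  1+1 = 0 carry 1
  1+0+1 = 0 carry 1
  1+0+1 = 0 carry 1
  0+1+1 = 0 carry 1
  1+0+1 = 0 carry 1
  0+1+1 = 0 carry 1
  0+0+1 = 1
  1+1 = 0 carry 1
  1+1+1 = 1 carry 1
  1+1+1 = 1 carry 1
  1+0+1 = 0 carry 1
  1+0+1 = 0 carry 1
  0+1+1 = 0 carry 1
  final carry 1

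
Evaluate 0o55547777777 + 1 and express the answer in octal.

The trailing 7 digits are 7 (max in base 8), so adding 1 cascades: they roll to 0 and the next digit up increments.

0o55550000000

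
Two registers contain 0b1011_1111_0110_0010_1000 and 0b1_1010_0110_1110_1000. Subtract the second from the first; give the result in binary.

Subtract column by column in base 2:
  0-0 → 0
  0-0 → 0
  0-0 → 0
  1-1 → 0
  0-0 → 0
  1-1 → 0
  0-1 → 1 (borrow)
  0-1-1 → 0 (borrow)
  0-0-1 → 1 (borrow)
  1-1-1 → 1 (borrow)
  1-1-1 → 1 (borrow)
  0-0-1 → 1 (borrow)
  1-0-1 → 0
  1-1 → 0
  1-0 → 1
  1-1 → 0
  1-1 → 0
  1-0 → 1
  0-0 → 0
  1-0 → 1

0b10100100111101000000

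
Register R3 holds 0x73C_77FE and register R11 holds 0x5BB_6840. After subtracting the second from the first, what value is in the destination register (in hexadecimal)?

0x1810FBE

Subtract column by column in base 16:
  E-0 → E
  F-4 → B
  7-8 → F (borrow)
  7-6-1 → 0
  C-B → 1
  3-B → 8 (borrow)
  7-5-1 → 1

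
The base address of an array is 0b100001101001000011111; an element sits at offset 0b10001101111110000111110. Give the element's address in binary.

Add column by column in base 2, right to left:
  1+0 = 1
  1+1 = 0 carry 1
  1+1+1 = 1 carry 1
  1+1+1 = 1 carry 1
  1+1+1 = 1 carry 1
  0+1+1 = 0 carry 1
  0+0+1 = 1
  0+0 = 0
  0+0 = 0
  1+0 = 1
  0+1 = 1
  0+1 = 1
  1+1 = 0 carry 1
  0+1+1 = 0 carry 1
  1+1+1 = 1 carry 1
  1+1+1 = 1 carry 1
  0+0+1 = 1
  0+1 = 1
  0+1 = 1
  0+0 = 0
  1+0 = 1
  0+0 = 0
  0+1 = 1

0b10101111100111001011101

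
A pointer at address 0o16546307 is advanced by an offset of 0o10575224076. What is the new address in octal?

Add column by column in base 8, right to left:
  7+6 = 5 carry 1
  0+7+1 = 0 carry 1
  3+0+1 = 4
  6+4 = 2 carry 1
  4+2+1 = 7
  5+2 = 7
  6+5 = 3 carry 1
  1+7+1 = 1 carry 1
  0+5+1 = 6
  0+0 = 0
  0+1 = 1

0o10613772405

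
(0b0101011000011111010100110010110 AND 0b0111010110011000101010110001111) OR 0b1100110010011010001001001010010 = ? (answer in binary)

0b0101011000011111010100110010110 AND 0b0111010110011000101010110001111 = 0b0101010000011000000000110000110.
Then OR with 0b1100110010011010001001001010010.

0b1101110010011010001001111010110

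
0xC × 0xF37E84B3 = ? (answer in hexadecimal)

0xB69EE3864

Multiply each base-16 digit by 12, carrying:
  3×12 = 36 → write 4 carry 2
  B×12+2 = 134 → write 6 carry 8
  4×12+8 = 56 → write 8 carry 3
  8×12+3 = 99 → write 3 carry 6
  E×12+6 = 174 → write E carry 10
  7×12+10 = 94 → write E carry 5
  3×12+5 = 41 → write 9 carry 2
  F×12+2 = 182 → write 6 carry 11
  remaining carry: B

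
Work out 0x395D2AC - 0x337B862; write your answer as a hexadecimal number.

Subtract column by column in base 16:
  C-2 → A
  A-6 → 4
  2-8 → A (borrow)
  D-B-1 → 1
  5-7 → E (borrow)
  9-3-1 → 5
  3-3 → 0

0x5E1A4A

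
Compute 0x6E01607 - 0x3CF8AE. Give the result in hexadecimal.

0x6A31D59

Subtract column by column in base 16:
  7-E → 9 (borrow)
  0-A-1 → 5 (borrow)
  6-8-1 → D (borrow)
  1-F-1 → 1 (borrow)
  0-C-1 → 3 (borrow)
  E-3-1 → A
  6-0 → 6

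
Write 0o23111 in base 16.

Each octal digit is 3 bits: 2=010 3=011 1=001 1=001 1=001.
Group the bits into nibbles: 0010 0110 0100 1001 → 2649.

0x2649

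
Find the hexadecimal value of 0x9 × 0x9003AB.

Multiply each base-16 digit by 9, carrying:
  B×9 = 99 → write 3 carry 6
  A×9+6 = 96 → write 0 carry 6
  3×9+6 = 33 → write 1 carry 2
  0×9+2 = 2 → write 2
  0×9 = 0 → write 0
  9×9 = 81 → write 1 carry 5
  remaining carry: 5

0x5102103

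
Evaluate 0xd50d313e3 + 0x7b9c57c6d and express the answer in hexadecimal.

Add column by column in base 16, right to left:
  3+d = 0 carry 1
  e+6+1 = 5 carry 1
  3+c+1 = 0 carry 1
  1+7+1 = 9
  3+5 = 8
  d+c = 9 carry 1
  0+9+1 = a
  5+b = 0 carry 1
  d+7+1 = 5 carry 1
  final carry 1

0x150a989050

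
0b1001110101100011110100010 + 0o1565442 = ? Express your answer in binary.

0b1010000011011001011000100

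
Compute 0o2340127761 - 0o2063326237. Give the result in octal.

0o254601522

Subtract column by column in base 8:
  1-7 → 2 (borrow)
  6-3-1 → 2
  7-2 → 5
  7-6 → 1
  2-2 → 0
  1-3 → 6 (borrow)
  0-3-1 → 4 (borrow)
  4-6-1 → 5 (borrow)
  3-0-1 → 2
  2-2 → 0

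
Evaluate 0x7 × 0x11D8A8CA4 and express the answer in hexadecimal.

0x7CEC9D87C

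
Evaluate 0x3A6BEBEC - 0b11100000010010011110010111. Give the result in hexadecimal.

0b11100000010010011110010111 = 0x3812797 in hexadecimal.
Subtract column by column in base 16:
  C-7 → 5
  E-9 → 5
  B-7 → 4
  E-2 → C
  B-1 → A
  6-8 → E (borrow)
  A-3-1 → 6
  3-0 → 3

0x36EAC455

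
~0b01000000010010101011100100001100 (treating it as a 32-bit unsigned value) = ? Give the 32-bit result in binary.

0b10111111101101010100011011110011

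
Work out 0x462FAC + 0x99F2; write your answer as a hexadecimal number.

Add column by column in base 16, right to left:
  C+2 = E
  A+F = 9 carry 1
  F+9+1 = 9 carry 1
  2+9+1 = C
  6+0 = 6
  4+0 = 4

0x46C99E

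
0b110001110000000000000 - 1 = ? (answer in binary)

The trailing 13 digits are 0, so subtracting 1 borrows through: they become 1 and the next digit up decrements.

0b110001101111111111111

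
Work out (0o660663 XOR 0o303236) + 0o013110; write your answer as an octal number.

0o576565

First 0o660663 XOR 0o303236 = 0o563455.
Add column by column in base 8, right to left:
  5+0 = 5
  5+1 = 6
  4+1 = 5
  3+3 = 6
  6+1 = 7
  5+0 = 5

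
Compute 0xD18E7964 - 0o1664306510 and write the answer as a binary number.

0b11000010101111001110110000011100

0xD18E7964 = 0b11010001100011100111100101100100 in binary.
0o1664306510 = 0b1110110100011000110101001000 in binary.
Subtract column by column in base 2:
  0-0 → 0
  0-0 → 0
  1-0 → 1
  0-1 → 1 (borrow)
  0-0-1 → 1 (borrow)
  1-0-1 → 0
  1-1 → 0
  0-0 → 0
  1-1 → 0
  0-0 → 0
  0-1 → 1 (borrow)
  1-1-1 → 1 (borrow)
  1-0-1 → 0
  1-0 → 1
  1-0 → 1
  0-1 → 1 (borrow)
  0-1-1 → 0 (borrow)
  1-0-1 → 0
  1-0 → 1
  1-0 → 1
  0-1 → 1 (borrow)
  0-0-1 → 1 (borrow)
  0-1-1 → 0 (borrow)
  1-1-1 → 1 (borrow)
  1-0-1 → 0
  0-1 → 1 (borrow)
  0-1-1 → 0 (borrow)
  0-1-1 → 0 (borrow)
  1-0-1 → 0
  0-0 → 0
  1-0 → 1
  1-0 → 1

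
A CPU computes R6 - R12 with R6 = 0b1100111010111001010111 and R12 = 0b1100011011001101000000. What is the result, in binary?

0b11111101100010111

Subtract column by column in base 2:
  1-0 → 1
  1-0 → 1
  1-0 → 1
  0-0 → 0
  1-0 → 1
  0-0 → 0
  1-1 → 0
  0-0 → 0
  0-1 → 1 (borrow)
  1-1-1 → 1 (borrow)
  1-0-1 → 0
  1-0 → 1
  0-1 → 1 (borrow)
  1-1-1 → 1 (borrow)
  0-0-1 → 1 (borrow)
  1-1-1 → 1 (borrow)
  1-1-1 → 1 (borrow)
  1-0-1 → 0
  0-0 → 0
  0-0 → 0
  1-1 → 0
  1-1 → 0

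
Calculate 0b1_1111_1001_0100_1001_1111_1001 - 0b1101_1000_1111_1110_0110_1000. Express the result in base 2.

Subtract column by column in base 2:
  1-0 → 1
  0-0 → 0
  0-0 → 0
  1-1 → 0
  1-0 → 1
  1-1 → 0
  1-1 → 0
  1-0 → 1
  1-0 → 1
  0-1 → 1 (borrow)
  0-1-1 → 0 (borrow)
  1-1-1 → 1 (borrow)
  0-1-1 → 0 (borrow)
  0-1-1 → 0 (borrow)
  1-1-1 → 1 (borrow)
  0-1-1 → 0 (borrow)
  1-0-1 → 0
  0-0 → 0
  0-0 → 0
  1-1 → 0
  1-1 → 0
  1-0 → 1
  1-1 → 0
  1-1 → 0
  1-0 → 1

0b1001000000100101110010001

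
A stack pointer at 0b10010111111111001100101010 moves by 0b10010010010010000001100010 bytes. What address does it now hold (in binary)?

Add column by column in base 2, right to left:
  0+0 = 0
  1+1 = 0 carry 1
  0+0+1 = 1
  1+0 = 1
  0+0 = 0
  1+1 = 0 carry 1
  0+1+1 = 0 carry 1
  0+0+1 = 1
  1+0 = 1
  1+0 = 1
  0+0 = 0
  0+0 = 0
  1+0 = 1
  1+1 = 0 carry 1
  1+0+1 = 0 carry 1
  1+0+1 = 0 carry 1
  1+1+1 = 1 carry 1
  1+0+1 = 0 carry 1
  1+0+1 = 0 carry 1
  1+1+1 = 1 carry 1
  1+0+1 = 0 carry 1
  0+0+1 = 1
  1+1 = 0 carry 1
  0+0+1 = 1
  0+0 = 0
  1+1 = 0 carry 1
  final carry 1

0b100101010010001001110001100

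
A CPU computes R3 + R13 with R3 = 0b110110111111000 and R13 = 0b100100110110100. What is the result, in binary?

Add column by column in base 2, right to left:
  0+0 = 0
  0+0 = 0
  0+1 = 1
  1+0 = 1
  1+1 = 0 carry 1
  1+1+1 = 1 carry 1
  1+0+1 = 0 carry 1
  1+1+1 = 1 carry 1
  1+1+1 = 1 carry 1
  0+0+1 = 1
  1+0 = 1
  1+1 = 0 carry 1
  0+0+1 = 1
  1+0 = 1
  1+1 = 0 carry 1
  final carry 1

0b1011011110101100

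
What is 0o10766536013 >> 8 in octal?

0o21755274

8 bits is not a whole number of base-8 digits; in binary: 1000111110110101011110000001011 >> 8 = 10001111101101010111100.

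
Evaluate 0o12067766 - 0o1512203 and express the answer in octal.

0o10355563

Subtract column by column in base 8:
  6-3 → 3
  6-0 → 6
  7-2 → 5
  7-2 → 5
  6-1 → 5
  0-5 → 3 (borrow)
  2-1-1 → 0
  1-0 → 1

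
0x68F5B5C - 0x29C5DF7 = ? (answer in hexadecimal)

Subtract column by column in base 16:
  C-7 → 5
  5-F → 6 (borrow)
  B-D-1 → D (borrow)
  5-5-1 → F (borrow)
  F-C-1 → 2
  8-9 → F (borrow)
  6-2-1 → 3

0x3F2FD65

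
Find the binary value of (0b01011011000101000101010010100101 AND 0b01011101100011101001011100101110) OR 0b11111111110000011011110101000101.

0b11111111110001011011110101100101

0b01011011000101000101010010100101 AND 0b01011101100011101001011100101110 = 0b01011001000001000001010000100100.
Then OR with 0b11111111110000011011110101000101.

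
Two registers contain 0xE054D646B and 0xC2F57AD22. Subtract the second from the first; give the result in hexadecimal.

Subtract column by column in base 16:
  B-2 → 9
  6-2 → 4
  4-D → 7 (borrow)
  6-A-1 → B (borrow)
  D-7-1 → 5
  4-5 → F (borrow)
  5-F-1 → 5 (borrow)
  0-2-1 → D (borrow)
  E-C-1 → 1

0x1D5F5B749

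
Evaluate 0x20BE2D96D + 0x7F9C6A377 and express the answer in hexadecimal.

0xA05A97CE4

Add column by column in base 16, right to left:
  D+7 = 4 carry 1
  6+7+1 = E
  9+3 = C
  D+A = 7 carry 1
  2+6+1 = 9
  E+C = A carry 1
  B+9+1 = 5 carry 1
  0+F+1 = 0 carry 1
  2+7+1 = A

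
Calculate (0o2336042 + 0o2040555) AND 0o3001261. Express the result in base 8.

Add column by column in base 8, right to left:
  2+5 = 7
  4+5 = 1 carry 1
  0+5+1 = 6
  6+0 = 6
  3+4 = 7
  3+0 = 3
  2+2 = 4
Sum = 0o4376617; now AND with 0o3001261:
  4&3=0, 3&0=0, 7&0=0, 6&1=0, 6&2=2, 1&6=0, 7&1=1

0o201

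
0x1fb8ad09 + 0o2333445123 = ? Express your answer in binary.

0x1fb8ad09 = 0b11111101110001010110100001001 in binary.
0o2333445123 = 0b10011011011100100101001010011 in binary.
Add column by column in base 2, right to left:
  1+1 = 0 carry 1
  0+1+1 = 0 carry 1
  0+0+1 = 1
  1+0 = 1
  0+1 = 1
  0+0 = 0
  0+1 = 1
  0+0 = 0
  1+0 = 1
  0+1 = 1
  1+0 = 1
  1+1 = 0 carry 1
  0+0+1 = 1
  1+0 = 1
  0+1 = 1
  1+0 = 1
  0+0 = 0
  0+1 = 1
  0+1 = 1
  1+1 = 0 carry 1
  1+0+1 = 0 carry 1
  1+1+1 = 1 carry 1
  0+1+1 = 0 carry 1
  1+0+1 = 0 carry 1
  1+1+1 = 1 carry 1
  1+1+1 = 1 carry 1
  1+0+1 = 0 carry 1
  1+0+1 = 0 carry 1
  1+1+1 = 1 carry 1
  final carry 1

0b110011001001101111011101011100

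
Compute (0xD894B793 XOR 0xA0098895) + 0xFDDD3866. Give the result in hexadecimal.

0x1767A776C

First 0xD894B793 XOR 0xA0098895 = 0x789D3F06.
Add column by column in base 16, right to left:
  6+6 = C
  0+6 = 6
  F+8 = 7 carry 1
  3+3+1 = 7
  D+D = A carry 1
  9+D+1 = 7 carry 1
  8+D+1 = 6 carry 1
  7+F+1 = 7 carry 1
  final carry 1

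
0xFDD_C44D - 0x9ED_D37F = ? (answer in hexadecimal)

0x5EFF0CE

Subtract column by column in base 16:
  D-F → E (borrow)
  4-7-1 → C (borrow)
  4-3-1 → 0
  C-D → F (borrow)
  D-D-1 → F (borrow)
  D-E-1 → E (borrow)
  F-9-1 → 5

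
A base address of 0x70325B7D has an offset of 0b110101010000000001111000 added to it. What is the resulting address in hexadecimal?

0b110101010000000001111000 = 0xD50078 in hexadecimal.
Add column by column in base 16, right to left:
  D+8 = 5 carry 1
  7+7+1 = F
  B+0 = B
  5+0 = 5
  2+5 = 7
  3+D = 0 carry 1
  0+0+1 = 1
  7+0 = 7

0x71075BF5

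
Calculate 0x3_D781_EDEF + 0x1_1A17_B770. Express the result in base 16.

Add column by column in base 16, right to left:
  F+0 = F
  E+7 = 5 carry 1
  D+7+1 = 5 carry 1
  E+B+1 = A carry 1
  1+7+1 = 9
  8+1 = 9
  7+A = 1 carry 1
  D+1+1 = F
  3+1 = 4

0x4F199A55F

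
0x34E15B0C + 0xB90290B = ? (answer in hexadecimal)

0x40718417

Add column by column in base 16, right to left:
  C+B = 7 carry 1
  0+0+1 = 1
  B+9 = 4 carry 1
  5+2+1 = 8
  1+0 = 1
  E+9 = 7 carry 1
  4+B+1 = 0 carry 1
  3+0+1 = 4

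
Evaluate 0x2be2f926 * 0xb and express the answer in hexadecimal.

0x1e2c0b4a2

Multiply each base-16 digit by 11, carrying:
  6×11 = 66 → write 2 carry 4
  2×11+4 = 26 → write a carry 1
  9×11+1 = 100 → write 4 carry 6
  f×11+6 = 171 → write b carry 10
  2×11+10 = 32 → write 0 carry 2
  e×11+2 = 156 → write c carry 9
  b×11+9 = 130 → write 2 carry 8
  2×11+8 = 30 → write e carry 1
  remaining carry: 1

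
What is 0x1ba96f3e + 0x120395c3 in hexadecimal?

0x2dad0501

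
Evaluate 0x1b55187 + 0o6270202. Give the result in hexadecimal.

0o6270202 = 0x197082 in hexadecimal.
Add column by column in base 16, right to left:
  7+2 = 9
  8+8 = 0 carry 1
  1+0+1 = 2
  5+7 = c
  5+9 = e
  b+1 = c
  1+0 = 1

0x1cec209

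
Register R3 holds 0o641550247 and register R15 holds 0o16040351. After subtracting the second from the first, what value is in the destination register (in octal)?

0o623507676

Subtract column by column in base 8:
  7-1 → 6
  4-5 → 7 (borrow)
  2-3-1 → 6 (borrow)
  0-0-1 → 7 (borrow)
  5-4-1 → 0
  5-0 → 5
  1-6 → 3 (borrow)
  4-1-1 → 2
  6-0 → 6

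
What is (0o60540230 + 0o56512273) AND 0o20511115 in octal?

Add column by column in base 8, right to left:
  0+3 = 3
  3+7 = 2 carry 1
  2+2+1 = 5
  0+2 = 2
  4+1 = 5
  5+5 = 2 carry 1
  0+6+1 = 7
  6+5 = 3 carry 1
  final carry 1
Sum = 0o137252523; now AND with 0o20511115:
  1&0=0, 3&2=2, 7&0=0, 2&5=0, 5&1=1, 2&1=0, 5&1=1, 2&1=0, 3&5=1

0o20010101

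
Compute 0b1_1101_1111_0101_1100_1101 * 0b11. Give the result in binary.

0b10110011110000101100111

Multiply each base-2 digit by 3, carrying:
  1×3 = 3 → write 1 carry 1
  0×3+1 = 1 → write 1
  1×3 = 3 → write 1 carry 1
  1×3+1 = 4 → write 0 carry 2
  0×3+2 = 2 → write 0 carry 1
  0×3+1 = 1 → write 1
  1×3 = 3 → write 1 carry 1
  1×3+1 = 4 → write 0 carry 2
  1×3+2 = 5 → write 1 carry 2
  0×3+2 = 2 → write 0 carry 1
  1×3+1 = 4 → write 0 carry 2
  0×3+2 = 2 → write 0 carry 1
  1×3+1 = 4 → write 0 carry 2
  1×3+2 = 5 → write 1 carry 2
  1×3+2 = 5 → write 1 carry 2
  1×3+2 = 5 → write 1 carry 2
  1×3+2 = 5 → write 1 carry 2
  0×3+2 = 2 → write 0 carry 1
  1×3+1 = 4 → write 0 carry 2
  1×3+2 = 5 → write 1 carry 2
  1×3+2 = 5 → write 1 carry 2
  remaining carry: 10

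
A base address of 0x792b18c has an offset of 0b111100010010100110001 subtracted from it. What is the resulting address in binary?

0b111011101001000110001011011

0x792b18c = 0b111100100101011000110001100 in binary.
Subtract column by column in base 2:
  0-1 → 1 (borrow)
  0-0-1 → 1 (borrow)
  1-0-1 → 0
  1-0 → 1
  0-1 → 1 (borrow)
  0-1-1 → 0 (borrow)
  0-0-1 → 1 (borrow)
  1-0-1 → 0
  1-1 → 0
  0-0 → 0
  0-1 → 1 (borrow)
  0-0-1 → 1 (borrow)
  1-0-1 → 0
  1-1 → 0
  0-0 → 0
  1-0 → 1
  0-0 → 0
  1-1 → 0
  0-1 → 1 (borrow)
  0-1-1 → 0 (borrow)
  1-1-1 → 1 (borrow)
  0-0-1 → 1 (borrow)
  0-0-1 → 1 (borrow)
  1-0-1 → 0
  1-0 → 1
  1-0 → 1
  1-0 → 1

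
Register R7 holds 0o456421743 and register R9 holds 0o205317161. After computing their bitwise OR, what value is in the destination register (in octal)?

0o657737763

OR each oct digit independently (no carries):
  4|2=6, 5|0=5, 6|5=7, 4|3=7, 2|1=3, 1|7=7, 7|1=7, 4|6=6, 3|1=3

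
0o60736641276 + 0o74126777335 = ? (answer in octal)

Add column by column in base 8, right to left:
  6+5 = 3 carry 1
  7+3+1 = 3 carry 1
  2+3+1 = 6
  1+7 = 0 carry 1
  4+7+1 = 4 carry 1
  6+7+1 = 6 carry 1
  6+6+1 = 5 carry 1
  3+2+1 = 6
  7+1 = 0 carry 1
  0+4+1 = 5
  6+7 = 5 carry 1
  final carry 1

0o155065640633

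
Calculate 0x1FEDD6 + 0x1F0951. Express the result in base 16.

Add column by column in base 16, right to left:
  6+1 = 7
  D+5 = 2 carry 1
  D+9+1 = 7 carry 1
  E+0+1 = F
  F+F = E carry 1
  1+1+1 = 3

0x3EF727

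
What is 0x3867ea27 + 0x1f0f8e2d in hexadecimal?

Add column by column in base 16, right to left:
  7+d = 4 carry 1
  2+2+1 = 5
  a+e = 8 carry 1
  e+8+1 = 7 carry 1
  7+f+1 = 7 carry 1
  6+0+1 = 7
  8+f = 7 carry 1
  3+1+1 = 5

0x57777854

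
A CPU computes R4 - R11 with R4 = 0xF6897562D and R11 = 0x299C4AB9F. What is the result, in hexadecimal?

0xCCED2AA8E

Subtract column by column in base 16:
  D-F → E (borrow)
  2-9-1 → 8 (borrow)
  6-B-1 → A (borrow)
  5-A-1 → A (borrow)
  7-4-1 → 2
  9-C → D (borrow)
  8-9-1 → E (borrow)
  6-9-1 → C (borrow)
  F-2-1 → C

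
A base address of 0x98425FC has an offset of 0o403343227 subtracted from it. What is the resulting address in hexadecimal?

0x5765F65

0o403343227 = 0x40DC697 in hexadecimal.
Subtract column by column in base 16:
  C-7 → 5
  F-9 → 6
  5-6 → F (borrow)
  2-C-1 → 5 (borrow)
  4-D-1 → 6 (borrow)
  8-0-1 → 7
  9-4 → 5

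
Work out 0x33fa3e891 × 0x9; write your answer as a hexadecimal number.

0x1d3cc32d19

Multiply each base-16 digit by 9, carrying:
  1×9 = 9 → write 9
  9×9 = 81 → write 1 carry 5
  8×9+5 = 77 → write d carry 4
  e×9+4 = 130 → write 2 carry 8
  3×9+8 = 35 → write 3 carry 2
  a×9+2 = 92 → write c carry 5
  f×9+5 = 140 → write c carry 8
  3×9+8 = 35 → write 3 carry 2
  3×9+2 = 29 → write d carry 1
  remaining carry: 1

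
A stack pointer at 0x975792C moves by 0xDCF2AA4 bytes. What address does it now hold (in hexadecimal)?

0x1744A3D0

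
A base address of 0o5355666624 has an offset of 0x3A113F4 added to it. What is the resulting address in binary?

0b101111010110001000000110001000

0o5355666624 = 0b101011101101110110110110010100 in binary.
0x3A113F4 = 0b11101000010001001111110100 in binary.
Add column by column in base 2, right to left:
  0+0 = 0
  0+0 = 0
  1+1 = 0 carry 1
  0+0+1 = 1
  1+1 = 0 carry 1
  0+1+1 = 0 carry 1
  0+1+1 = 0 carry 1
  1+1+1 = 1 carry 1
  1+1+1 = 1 carry 1
  0+1+1 = 0 carry 1
  1+0+1 = 0 carry 1
  1+0+1 = 0 carry 1
  0+1+1 = 0 carry 1
  1+0+1 = 0 carry 1
  1+0+1 = 0 carry 1
  0+0+1 = 1
  1+1 = 0 carry 1
  1+0+1 = 0 carry 1
  1+0+1 = 0 carry 1
  0+0+1 = 1
  1+0 = 1
  1+1 = 0 carry 1
  0+0+1 = 1
  1+1 = 0 carry 1
  1+1+1 = 1 carry 1
  1+1+1 = 1 carry 1
  0+0+1 = 1
  1+0 = 1
  0+0 = 0
  1+0 = 1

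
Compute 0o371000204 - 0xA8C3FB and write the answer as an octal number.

0o316636211

0xA8C3FB = 0o52141773 in octal.
Subtract column by column in base 8:
  4-3 → 1
  0-7 → 1 (borrow)
  2-7-1 → 2 (borrow)
  0-1-1 → 6 (borrow)
  0-4-1 → 3 (borrow)
  0-1-1 → 6 (borrow)
  1-2-1 → 6 (borrow)
  7-5-1 → 1
  3-0 → 3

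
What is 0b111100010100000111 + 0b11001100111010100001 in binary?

0b100001001001110101000

Add column by column in base 2, right to left:
  1+1 = 0 carry 1
  1+0+1 = 0 carry 1
  1+0+1 = 0 carry 1
  0+0+1 = 1
  0+0 = 0
  0+1 = 1
  0+0 = 0
  0+1 = 1
  1+0 = 1
  0+1 = 1
  1+1 = 0 carry 1
  0+1+1 = 0 carry 1
  0+0+1 = 1
  0+0 = 0
  1+1 = 0 carry 1
  1+1+1 = 1 carry 1
  1+0+1 = 0 carry 1
  1+0+1 = 0 carry 1
  0+1+1 = 0 carry 1
  0+1+1 = 0 carry 1
  final carry 1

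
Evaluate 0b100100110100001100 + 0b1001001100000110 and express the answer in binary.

Add column by column in base 2, right to left:
  0+0 = 0
  0+1 = 1
  1+1 = 0 carry 1
  1+0+1 = 0 carry 1
  0+0+1 = 1
  0+0 = 0
  0+0 = 0
  0+0 = 0
  1+1 = 0 carry 1
  0+1+1 = 0 carry 1
  1+0+1 = 0 carry 1
  1+0+1 = 0 carry 1
  0+1+1 = 0 carry 1
  0+0+1 = 1
  1+0 = 1
  0+1 = 1
  0+0 = 0
  1+0 = 1

0b101110000000010010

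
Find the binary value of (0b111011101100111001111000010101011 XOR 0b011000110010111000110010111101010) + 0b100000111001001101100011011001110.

First 0b111011101100111001111000010101011 XOR 0b011000110010111000110010111101010 = 0b100011011110000001001010101000001.
Add column by column in base 2, right to left:
  1+0 = 1
  0+1 = 1
  0+1 = 1
  0+1 = 1
  0+0 = 0
  0+0 = 0
  1+1 = 0 carry 1
  0+1+1 = 0 carry 1
  1+0+1 = 0 carry 1
  0+1+1 = 0 carry 1
  1+1+1 = 1 carry 1
  0+0+1 = 1
  1+0 = 1
  0+0 = 0
  0+1 = 1
  1+1 = 0 carry 1
  0+0+1 = 1
  0+1 = 1
  0+1 = 1
  0+0 = 0
  0+0 = 0
  0+1 = 1
  1+0 = 1
  1+0 = 1
  1+1 = 0 carry 1
  1+1+1 = 1 carry 1
  0+1+1 = 0 carry 1
  1+0+1 = 0 carry 1
  1+0+1 = 0 carry 1
  0+0+1 = 1
  0+0 = 0
  0+0 = 0
  1+1 = 0 carry 1
  final carry 1

0b1000100010111001110101110000001111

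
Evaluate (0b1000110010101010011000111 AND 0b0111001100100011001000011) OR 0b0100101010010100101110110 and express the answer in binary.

0b100101010110110101110111

0b1000110010101010011000111 AND 0b0111001100100011001000011 = 0b0000000000100010001000011.
Then OR with 0b0100101010010100101110110.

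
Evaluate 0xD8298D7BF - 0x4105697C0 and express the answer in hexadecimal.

Subtract column by column in base 16:
  F-0 → F
  B-C → F (borrow)
  7-7-1 → F (borrow)
  D-9-1 → 3
  8-6 → 2
  9-5 → 4
  2-0 → 2
  8-1 → 7
  D-4 → 9

0x972423FFF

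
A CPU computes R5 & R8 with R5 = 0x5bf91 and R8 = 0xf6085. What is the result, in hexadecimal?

0x52081

AND each hex digit independently (no carries):
  5&f=5, b&6=2, f&0=0, 9&8=8, 1&5=1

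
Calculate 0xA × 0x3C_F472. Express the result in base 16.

Multiply each base-16 digit by 10, carrying:
  2×10 = 20 → write 4 carry 1
  7×10+1 = 71 → write 7 carry 4
  4×10+4 = 44 → write C carry 2
  F×10+2 = 152 → write 8 carry 9
  C×10+9 = 129 → write 1 carry 8
  3×10+8 = 38 → write 6 carry 2
  remaining carry: 2

0x2618C74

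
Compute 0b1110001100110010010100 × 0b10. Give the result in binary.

Multiply each base-2 digit by 2, carrying:
  0×2 = 0 → write 0
  0×2 = 0 → write 0
  1×2 = 2 → write 0 carry 1
  0×2+1 = 1 → write 1
  1×2 = 2 → write 0 carry 1
  0×2+1 = 1 → write 1
  0×2 = 0 → write 0
  1×2 = 2 → write 0 carry 1
  0×2+1 = 1 → write 1
  0×2 = 0 → write 0
  1×2 = 2 → write 0 carry 1
  1×2+1 = 3 → write 1 carry 1
  0×2+1 = 1 → write 1
  0×2 = 0 → write 0
  1×2 = 2 → write 0 carry 1
  1×2+1 = 3 → write 1 carry 1
  0×2+1 = 1 → write 1
  0×2 = 0 → write 0
  0×2 = 0 → write 0
  1×2 = 2 → write 0 carry 1
  1×2+1 = 3 → write 1 carry 1
  1×2+1 = 3 → write 1 carry 1
  remaining carry: 1

0b11100011001100100101000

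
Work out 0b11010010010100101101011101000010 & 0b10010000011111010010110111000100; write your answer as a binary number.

0b10010000010100000000010101000000

AND bit by bit (1 only where both bits are 1):
  11010010010100101101011101000010
& 10010000011111010010110111000100
= 10010000010100000000010101000000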